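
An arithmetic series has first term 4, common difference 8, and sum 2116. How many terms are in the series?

Using S = n/2 × [2a + (n-1)d]
2116 = n/2 × [2(4) + (n-1)(8)]
2116 = n/2 × [8 + 8n - 8]
4232 = n × [0 + 8n]
8n² + (0)n - 4232 = 0
Discriminant: Δ = (0)² - 4(8)(-4232) = 0 + 135424 = 135424
√Δ = 368
n = [-(0) + √Δ] / (2·8) = (0 + 368) / 16 = 368 / 16 = 23
(The negative root is discarded since n must be a positive integer.)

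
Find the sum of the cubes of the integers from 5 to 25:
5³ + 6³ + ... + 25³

Use ∑_{k=1}^{n} k³ = [n(n+1)/2]², then subtract the first 4 terms.
∑_{k=1}^{25} k³ = [25×26/2]² = 325² = 105625
∑_{k=1}^{4} k³ = [4×5/2]² = 10² = 100
∑_{k=5}^{25} k³ = 105625 - 100 = 105525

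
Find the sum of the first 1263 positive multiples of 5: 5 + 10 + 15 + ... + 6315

Factor out 5: = 5(1 + 2 + ... + 1263) = 5 × n(n+1)/2
= 5 × 1263×1264/2
= 5 × 798216
= 3991080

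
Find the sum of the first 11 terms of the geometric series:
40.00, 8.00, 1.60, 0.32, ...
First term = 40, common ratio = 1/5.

Sₙ = a(1 - rⁿ) / (1 - r)
S_11 = 40(1 - (1/5)^11) / (1 - (1/5))
S_11 = 40(1 - (1/48828125)) / (4/5)
S_11 = 97656248/1953125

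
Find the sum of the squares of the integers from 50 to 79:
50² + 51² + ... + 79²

Use ∑_{k=1}^{n} k² = n(n+1)(2n+1)/6, then subtract the first 49 terms.
∑_{k=1}^{79} k² = 79×80×159/6 = 167480
∑_{k=1}^{49} k² = 49×50×99/6 = 40425
∑_{k=50}^{79} k² = 167480 - 40425 = 127055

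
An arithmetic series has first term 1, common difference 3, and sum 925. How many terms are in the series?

Using S = n/2 × [2a + (n-1)d]
925 = n/2 × [2(1) + (n-1)(3)]
925 = n/2 × [2 + 3n - 3]
1850 = n × [-1 + 3n]
3n² + (-1)n - 1850 = 0
Discriminant: Δ = (-1)² - 4(3)(-1850) = 1 + 22200 = 22201
√Δ = 149
n = [-(-1) + √Δ] / (2·3) = (1 + 149) / 6 = 150 / 6 = 25
(The negative root is discarded since n must be a positive integer.)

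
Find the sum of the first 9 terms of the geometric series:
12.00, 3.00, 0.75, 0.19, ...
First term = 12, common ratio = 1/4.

Sₙ = a(1 - rⁿ) / (1 - r)
S_9 = 12(1 - (1/4)^9) / (1 - (1/4))
S_9 = 12(1 - (1/262144)) / (3/4)
S_9 = 262143/16384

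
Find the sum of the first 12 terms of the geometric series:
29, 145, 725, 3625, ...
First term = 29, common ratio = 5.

Sₙ = a(1 - rⁿ) / (1 - r)
S_12 = 29(1 - 5^12) / (1 - 5)
S_12 = 29(1 - 244140625) / (-4)
S_12 = 1770019524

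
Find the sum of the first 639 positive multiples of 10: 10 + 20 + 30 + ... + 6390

Factor out 10: = 10(1 + 2 + ... + 639) = 10 × n(n+1)/2
= 10 × 639×640/2
= 10 × 204480
= 2044800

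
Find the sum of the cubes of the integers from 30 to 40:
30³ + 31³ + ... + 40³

Use ∑_{k=1}^{n} k³ = [n(n+1)/2]², then subtract the first 29 terms.
∑_{k=1}^{40} k³ = [40×41/2]² = 820² = 672400
∑_{k=1}^{29} k³ = [29×30/2]² = 435² = 189225
∑_{k=30}^{40} k³ = 672400 - 189225 = 483175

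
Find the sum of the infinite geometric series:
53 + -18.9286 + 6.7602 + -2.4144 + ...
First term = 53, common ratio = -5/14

For |r| < 1, S = a / (1 - r)
S = 53 / (1 - (-5/14))
S = 53 / (19/14)
S = 742/19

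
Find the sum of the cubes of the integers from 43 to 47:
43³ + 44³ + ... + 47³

Use ∑_{k=1}^{n} k³ = [n(n+1)/2]², then subtract the first 42 terms.
∑_{k=1}^{47} k³ = [47×48/2]² = 1128² = 1272384
∑_{k=1}^{42} k³ = [42×43/2]² = 903² = 815409
∑_{k=43}^{47} k³ = 1272384 - 815409 = 456975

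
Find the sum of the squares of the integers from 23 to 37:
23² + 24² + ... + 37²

Use ∑_{k=1}^{n} k² = n(n+1)(2n+1)/6, then subtract the first 22 terms.
∑_{k=1}^{37} k² = 37×38×75/6 = 17575
∑_{k=1}^{22} k² = 22×23×45/6 = 3795
∑_{k=23}^{37} k² = 17575 - 3795 = 13780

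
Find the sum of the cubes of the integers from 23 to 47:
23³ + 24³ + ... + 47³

Use ∑_{k=1}^{n} k³ = [n(n+1)/2]², then subtract the first 22 terms.
∑_{k=1}^{47} k³ = [47×48/2]² = 1128² = 1272384
∑_{k=1}^{22} k³ = [22×23/2]² = 253² = 64009
∑_{k=23}^{47} k³ = 1272384 - 64009 = 1208375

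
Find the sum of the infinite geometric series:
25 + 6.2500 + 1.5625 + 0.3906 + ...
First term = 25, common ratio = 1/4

For |r| < 1, S = a / (1 - r)
S = 25 / (1 - (1/4))
S = 25 / (3/4)
S = 100/3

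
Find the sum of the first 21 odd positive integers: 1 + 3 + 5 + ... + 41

Sum of first n odd numbers = n²
= 21²
= 441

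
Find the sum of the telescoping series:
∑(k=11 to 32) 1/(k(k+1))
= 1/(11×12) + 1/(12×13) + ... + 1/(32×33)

Partial fractions: 1/(k(k+1)) = 1/k - 1/(k+1)
The series telescopes:
= (1/11 - 1/12) + (1/12 - 1/13) + ... + (1/32 - 1/33)
= 1/11 - 1/33
= 2/33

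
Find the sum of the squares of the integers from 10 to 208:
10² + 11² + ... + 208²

Use ∑_{k=1}^{n} k² = n(n+1)(2n+1)/6, then subtract the first 9 terms.
∑_{k=1}^{208} k² = 208×209×417/6 = 3021304
∑_{k=1}^{9} k² = 9×10×19/6 = 285
∑_{k=10}^{208} k² = 3021304 - 285 = 3021019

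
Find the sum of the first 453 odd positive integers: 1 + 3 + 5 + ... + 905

Sum of first n odd numbers = n²
= 453²
= 205209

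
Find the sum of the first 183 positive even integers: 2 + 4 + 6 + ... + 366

Sum of first n even numbers = n(n+1)
= 183×184
= 33672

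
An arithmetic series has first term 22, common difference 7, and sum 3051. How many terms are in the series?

Using S = n/2 × [2a + (n-1)d]
3051 = n/2 × [2(22) + (n-1)(7)]
3051 = n/2 × [44 + 7n - 7]
6102 = n × [37 + 7n]
7n² + (37)n - 6102 = 0
Discriminant: Δ = (37)² - 4(7)(-6102) = 1369 + 170856 = 172225
√Δ = 415
n = [-(37) + √Δ] / (2·7) = (-37 + 415) / 14 = 378 / 14 = 27
(The negative root is discarded since n must be a positive integer.)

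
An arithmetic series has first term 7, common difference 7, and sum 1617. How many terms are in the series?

Using S = n/2 × [2a + (n-1)d]
1617 = n/2 × [2(7) + (n-1)(7)]
1617 = n/2 × [14 + 7n - 7]
3234 = n × [7 + 7n]
7n² + (7)n - 3234 = 0
Discriminant: Δ = (7)² - 4(7)(-3234) = 49 + 90552 = 90601
√Δ = 301
n = [-(7) + √Δ] / (2·7) = (-7 + 301) / 14 = 294 / 14 = 21
(The negative root is discarded since n must be a positive integer.)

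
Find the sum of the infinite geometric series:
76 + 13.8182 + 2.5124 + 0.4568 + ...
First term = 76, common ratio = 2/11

For |r| < 1, S = a / (1 - r)
S = 76 / (1 - (2/11))
S = 76 / (9/11)
S = 836/9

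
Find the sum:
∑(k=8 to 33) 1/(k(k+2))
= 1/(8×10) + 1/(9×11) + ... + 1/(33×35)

Partial fractions: 1/(k(k+2)) = (1/2)[1/k - 1/(k+2)]
Telescoping leaves the first two and last two terms:
= (1/2)[1/8 + 1/9 - 1/34 - 1/35]
= 7631/85680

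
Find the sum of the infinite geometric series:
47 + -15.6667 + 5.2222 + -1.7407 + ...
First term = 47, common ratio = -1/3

For |r| < 1, S = a / (1 - r)
S = 47 / (1 - (-1/3))
S = 47 / (4/3)
S = 141/4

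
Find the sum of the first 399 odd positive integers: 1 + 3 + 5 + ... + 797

Sum of first n odd numbers = n²
= 399²
= 159201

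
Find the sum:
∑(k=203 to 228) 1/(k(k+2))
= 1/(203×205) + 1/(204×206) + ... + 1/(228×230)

Partial fractions: 1/(k(k+2)) = (1/2)[1/k - 1/(k+2)]
Telescoping leaves the first two and last two terms:
= (1/2)[1/203 + 1/204 - 1/229 - 1/230]
= 1214291/2181170040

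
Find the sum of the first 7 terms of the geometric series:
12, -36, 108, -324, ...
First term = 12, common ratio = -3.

Sₙ = a(1 - rⁿ) / (1 - r)
S_7 = 12(1 - (-3)^7) / (1 - (-3))
S_7 = 12(1 - (-2187)) / (4)
S_7 = 6564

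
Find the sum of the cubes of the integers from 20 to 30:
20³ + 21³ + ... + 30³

Use ∑_{k=1}^{n} k³ = [n(n+1)/2]², then subtract the first 19 terms.
∑_{k=1}^{30} k³ = [30×31/2]² = 465² = 216225
∑_{k=1}^{19} k³ = [19×20/2]² = 190² = 36100
∑_{k=20}^{30} k³ = 216225 - 36100 = 180125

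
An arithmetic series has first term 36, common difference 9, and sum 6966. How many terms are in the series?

Using S = n/2 × [2a + (n-1)d]
6966 = n/2 × [2(36) + (n-1)(9)]
6966 = n/2 × [72 + 9n - 9]
13932 = n × [63 + 9n]
9n² + (63)n - 13932 = 0
Discriminant: Δ = (63)² - 4(9)(-13932) = 3969 + 501552 = 505521
√Δ = 711
n = [-(63) + √Δ] / (2·9) = (-63 + 711) / 18 = 648 / 18 = 36
(The negative root is discarded since n must be a positive integer.)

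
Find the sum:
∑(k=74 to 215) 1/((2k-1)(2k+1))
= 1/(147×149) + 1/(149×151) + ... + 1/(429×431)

Partial fractions: 1/((2k-1)(2k+1)) = (1/2)[1/(2k-1) - 1/(2k+1)]
The series telescopes:
= (1/2)[1/147 - 1/431]
= 142/63357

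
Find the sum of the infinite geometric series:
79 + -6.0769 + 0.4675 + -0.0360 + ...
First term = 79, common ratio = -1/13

For |r| < 1, S = a / (1 - r)
S = 79 / (1 - (-1/13))
S = 79 / (14/13)
S = 1027/14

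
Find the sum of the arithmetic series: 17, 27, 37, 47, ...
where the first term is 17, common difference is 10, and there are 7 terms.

Sₙ = n/2 × (first + last)
Last term = a + (n-1)d = 17 + (7-1)×10 = 77
S_7 = 7/2 × (17 + 77)
S_7 = 7/2 × 94 = 329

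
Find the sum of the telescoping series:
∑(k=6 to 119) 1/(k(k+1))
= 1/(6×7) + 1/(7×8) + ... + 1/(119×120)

Partial fractions: 1/(k(k+1)) = 1/k - 1/(k+1)
The series telescopes:
= (1/6 - 1/7) + (1/7 - 1/8) + ... + (1/119 - 1/120)
= 1/6 - 1/120
= 19/120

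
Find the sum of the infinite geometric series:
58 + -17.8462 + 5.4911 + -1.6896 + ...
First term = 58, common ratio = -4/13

For |r| < 1, S = a / (1 - r)
S = 58 / (1 - (-4/13))
S = 58 / (17/13)
S = 754/17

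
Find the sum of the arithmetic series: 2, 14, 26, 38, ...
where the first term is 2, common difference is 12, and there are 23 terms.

Sₙ = n/2 × (first + last)
Last term = a + (n-1)d = 2 + (23-1)×12 = 266
S_23 = 23/2 × (2 + 266)
S_23 = 23/2 × 268 = 3082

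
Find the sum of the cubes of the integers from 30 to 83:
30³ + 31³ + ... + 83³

Use ∑_{k=1}^{n} k³ = [n(n+1)/2]², then subtract the first 29 terms.
∑_{k=1}^{83} k³ = [83×84/2]² = 3486² = 12152196
∑_{k=1}^{29} k³ = [29×30/2]² = 435² = 189225
∑_{k=30}^{83} k³ = 12152196 - 189225 = 11962971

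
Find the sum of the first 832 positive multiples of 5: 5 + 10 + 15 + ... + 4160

Factor out 5: = 5(1 + 2 + ... + 832) = 5 × n(n+1)/2
= 5 × 832×833/2
= 5 × 346528
= 1732640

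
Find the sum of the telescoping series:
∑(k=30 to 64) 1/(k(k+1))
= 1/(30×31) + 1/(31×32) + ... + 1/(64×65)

Partial fractions: 1/(k(k+1)) = 1/k - 1/(k+1)
The series telescopes:
= (1/30 - 1/31) + (1/31 - 1/32) + ... + (1/64 - 1/65)
= 1/30 - 1/65
= 7/390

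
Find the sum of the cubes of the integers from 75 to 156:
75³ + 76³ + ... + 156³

Use ∑_{k=1}^{n} k³ = [n(n+1)/2]², then subtract the first 74 terms.
∑_{k=1}^{156} k³ = [156×157/2]² = 12246² = 149964516
∑_{k=1}^{74} k³ = [74×75/2]² = 2775² = 7700625
∑_{k=75}^{156} k³ = 149964516 - 7700625 = 142263891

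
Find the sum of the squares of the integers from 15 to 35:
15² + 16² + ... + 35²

Use ∑_{k=1}^{n} k² = n(n+1)(2n+1)/6, then subtract the first 14 terms.
∑_{k=1}^{35} k² = 35×36×71/6 = 14910
∑_{k=1}^{14} k² = 14×15×29/6 = 1015
∑_{k=15}^{35} k² = 14910 - 1015 = 13895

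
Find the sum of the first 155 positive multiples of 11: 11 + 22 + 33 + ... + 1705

Factor out 11: = 11(1 + 2 + ... + 155) = 11 × n(n+1)/2
= 11 × 155×156/2
= 11 × 12090
= 132990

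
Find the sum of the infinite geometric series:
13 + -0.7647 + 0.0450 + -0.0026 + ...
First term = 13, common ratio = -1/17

For |r| < 1, S = a / (1 - r)
S = 13 / (1 - (-1/17))
S = 13 / (18/17)
S = 221/18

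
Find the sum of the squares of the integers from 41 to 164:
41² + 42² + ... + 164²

Use ∑_{k=1}^{n} k² = n(n+1)(2n+1)/6, then subtract the first 40 terms.
∑_{k=1}^{164} k² = 164×165×329/6 = 1483790
∑_{k=1}^{40} k² = 40×41×81/6 = 22140
∑_{k=41}^{164} k² = 1483790 - 22140 = 1461650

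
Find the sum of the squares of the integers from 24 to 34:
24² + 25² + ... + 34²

Use ∑_{k=1}^{n} k² = n(n+1)(2n+1)/6, then subtract the first 23 terms.
∑_{k=1}^{34} k² = 34×35×69/6 = 13685
∑_{k=1}^{23} k² = 23×24×47/6 = 4324
∑_{k=24}^{34} k² = 13685 - 4324 = 9361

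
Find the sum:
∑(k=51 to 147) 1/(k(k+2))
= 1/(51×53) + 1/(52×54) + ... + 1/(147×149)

Partial fractions: 1/(k(k+2)) = (1/2)[1/k - 1/(k+2)]
Telescoping leaves the first two and last two terms:
= (1/2)[1/51 + 1/52 - 1/148 - 1/149]
= 46366/3655119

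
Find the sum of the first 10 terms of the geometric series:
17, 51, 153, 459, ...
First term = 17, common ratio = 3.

Sₙ = a(1 - rⁿ) / (1 - r)
S_10 = 17(1 - 3^10) / (1 - 3)
S_10 = 17(1 - 59049) / (-2)
S_10 = 501908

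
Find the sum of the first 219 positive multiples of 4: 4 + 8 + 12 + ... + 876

Factor out 4: = 4(1 + 2 + ... + 219) = 4 × n(n+1)/2
= 4 × 219×220/2
= 4 × 24090
= 96360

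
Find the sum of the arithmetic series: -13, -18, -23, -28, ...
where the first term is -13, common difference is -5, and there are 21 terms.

Sₙ = n/2 × (first + last)
Last term = a + (n-1)d = -13 + (21-1)×(-5) = -113
S_21 = 21/2 × (-13 + (-113))
S_21 = 21/2 × (-126) = -1323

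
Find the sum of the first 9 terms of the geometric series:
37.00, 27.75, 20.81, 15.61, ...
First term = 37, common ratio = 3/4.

Sₙ = a(1 - rⁿ) / (1 - r)
S_9 = 37(1 - (3/4)^9) / (1 - (3/4))
S_9 = 37(1 - (19683/262144)) / (1/4)
S_9 = 8971057/65536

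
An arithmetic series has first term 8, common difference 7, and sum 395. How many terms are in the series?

Using S = n/2 × [2a + (n-1)d]
395 = n/2 × [2(8) + (n-1)(7)]
395 = n/2 × [16 + 7n - 7]
790 = n × [9 + 7n]
7n² + (9)n - 790 = 0
Discriminant: Δ = (9)² - 4(7)(-790) = 81 + 22120 = 22201
√Δ = 149
n = [-(9) + √Δ] / (2·7) = (-9 + 149) / 14 = 140 / 14 = 10
(The negative root is discarded since n must be a positive integer.)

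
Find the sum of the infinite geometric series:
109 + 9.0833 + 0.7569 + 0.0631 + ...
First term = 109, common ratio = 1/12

For |r| < 1, S = a / (1 - r)
S = 109 / (1 - (1/12))
S = 109 / (11/12)
S = 1308/11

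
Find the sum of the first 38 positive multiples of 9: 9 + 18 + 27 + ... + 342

Factor out 9: = 9(1 + 2 + ... + 38) = 9 × n(n+1)/2
= 9 × 38×39/2
= 9 × 741
= 6669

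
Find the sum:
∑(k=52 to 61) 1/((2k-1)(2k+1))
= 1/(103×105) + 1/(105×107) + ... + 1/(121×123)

Partial fractions: 1/((2k-1)(2k+1)) = (1/2)[1/(2k-1) - 1/(2k+1)]
The series telescopes:
= (1/2)[1/103 - 1/123]
= 10/12669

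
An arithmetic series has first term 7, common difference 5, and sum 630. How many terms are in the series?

Using S = n/2 × [2a + (n-1)d]
630 = n/2 × [2(7) + (n-1)(5)]
630 = n/2 × [14 + 5n - 5]
1260 = n × [9 + 5n]
5n² + (9)n - 1260 = 0
Discriminant: Δ = (9)² - 4(5)(-1260) = 81 + 25200 = 25281
√Δ = 159
n = [-(9) + √Δ] / (2·5) = (-9 + 159) / 10 = 150 / 10 = 15
(The negative root is discarded since n must be a positive integer.)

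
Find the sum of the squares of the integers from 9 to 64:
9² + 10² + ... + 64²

Use ∑_{k=1}^{n} k² = n(n+1)(2n+1)/6, then subtract the first 8 terms.
∑_{k=1}^{64} k² = 64×65×129/6 = 89440
∑_{k=1}^{8} k² = 8×9×17/6 = 204
∑_{k=9}^{64} k² = 89440 - 204 = 89236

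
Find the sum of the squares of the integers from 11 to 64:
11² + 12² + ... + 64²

Use ∑_{k=1}^{n} k² = n(n+1)(2n+1)/6, then subtract the first 10 terms.
∑_{k=1}^{64} k² = 64×65×129/6 = 89440
∑_{k=1}^{10} k² = 10×11×21/6 = 385
∑_{k=11}^{64} k² = 89440 - 385 = 89055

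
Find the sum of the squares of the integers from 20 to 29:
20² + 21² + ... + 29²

Use ∑_{k=1}^{n} k² = n(n+1)(2n+1)/6, then subtract the first 19 terms.
∑_{k=1}^{29} k² = 29×30×59/6 = 8555
∑_{k=1}^{19} k² = 19×20×39/6 = 2470
∑_{k=20}^{29} k² = 8555 - 2470 = 6085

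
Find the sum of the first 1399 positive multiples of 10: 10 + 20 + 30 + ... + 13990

Factor out 10: = 10(1 + 2 + ... + 1399) = 10 × n(n+1)/2
= 10 × 1399×1400/2
= 10 × 979300
= 9793000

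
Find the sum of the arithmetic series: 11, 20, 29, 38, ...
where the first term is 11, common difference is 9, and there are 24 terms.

Sₙ = n/2 × (first + last)
Last term = a + (n-1)d = 11 + (24-1)×9 = 218
S_24 = 24/2 × (11 + 218)
S_24 = 24/2 × 229 = 2748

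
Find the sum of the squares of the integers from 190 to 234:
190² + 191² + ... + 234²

Use ∑_{k=1}^{n} k² = n(n+1)(2n+1)/6, then subtract the first 189 terms.
∑_{k=1}^{234} k² = 234×235×469/6 = 4298385
∑_{k=1}^{189} k² = 189×190×379/6 = 2268315
∑_{k=190}^{234} k² = 4298385 - 2268315 = 2030070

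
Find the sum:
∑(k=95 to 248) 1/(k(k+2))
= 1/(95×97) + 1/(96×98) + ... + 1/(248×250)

Partial fractions: 1/(k(k+2)) = (1/2)[1/k - 1/(k+2)]
Telescoping leaves the first two and last two terms:
= (1/2)[1/95 + 1/96 - 1/249 - 1/250]
= 81543/12616000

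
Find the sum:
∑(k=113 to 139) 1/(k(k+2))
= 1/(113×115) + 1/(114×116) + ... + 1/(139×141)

Partial fractions: 1/(k(k+2)) = (1/2)[1/k - 1/(k+2)]
Telescoping leaves the first two and last two terms:
= (1/2)[1/113 + 1/114 - 1/140 - 1/141]
= 47841/28254520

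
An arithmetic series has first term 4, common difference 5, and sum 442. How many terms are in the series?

Using S = n/2 × [2a + (n-1)d]
442 = n/2 × [2(4) + (n-1)(5)]
442 = n/2 × [8 + 5n - 5]
884 = n × [3 + 5n]
5n² + (3)n - 884 = 0
Discriminant: Δ = (3)² - 4(5)(-884) = 9 + 17680 = 17689
√Δ = 133
n = [-(3) + √Δ] / (2·5) = (-3 + 133) / 10 = 130 / 10 = 13
(The negative root is discarded since n must be a positive integer.)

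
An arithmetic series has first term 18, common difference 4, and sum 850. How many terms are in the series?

Using S = n/2 × [2a + (n-1)d]
850 = n/2 × [2(18) + (n-1)(4)]
850 = n/2 × [36 + 4n - 4]
1700 = n × [32 + 4n]
4n² + (32)n - 1700 = 0
Discriminant: Δ = (32)² - 4(4)(-1700) = 1024 + 27200 = 28224
√Δ = 168
n = [-(32) + √Δ] / (2·4) = (-32 + 168) / 8 = 136 / 8 = 17
(The negative root is discarded since n must be a positive integer.)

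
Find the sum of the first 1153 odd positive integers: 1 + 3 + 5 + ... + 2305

Sum of first n odd numbers = n²
= 1153²
= 1329409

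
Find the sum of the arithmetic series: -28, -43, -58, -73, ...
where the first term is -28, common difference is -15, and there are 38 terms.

Sₙ = n/2 × (first + last)
Last term = a + (n-1)d = -28 + (38-1)×(-15) = -583
S_38 = 38/2 × (-28 + (-583))
S_38 = 38/2 × (-611) = -11609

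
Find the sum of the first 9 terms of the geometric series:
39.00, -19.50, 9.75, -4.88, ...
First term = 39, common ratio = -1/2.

Sₙ = a(1 - rⁿ) / (1 - r)
S_9 = 39(1 - (-1/2)^9) / (1 - (-1/2))
S_9 = 39(1 - (-1/512)) / (3/2)
S_9 = 6669/256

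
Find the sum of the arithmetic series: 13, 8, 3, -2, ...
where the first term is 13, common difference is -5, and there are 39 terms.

Sₙ = n/2 × (first + last)
Last term = a + (n-1)d = 13 + (39-1)×(-5) = -177
S_39 = 39/2 × (13 + (-177))
S_39 = 39/2 × (-164) = -3198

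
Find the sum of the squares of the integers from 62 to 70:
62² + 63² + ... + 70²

Use ∑_{k=1}^{n} k² = n(n+1)(2n+1)/6, then subtract the first 61 terms.
∑_{k=1}^{70} k² = 70×71×141/6 = 116795
∑_{k=1}^{61} k² = 61×62×123/6 = 77531
∑_{k=62}^{70} k² = 116795 - 77531 = 39264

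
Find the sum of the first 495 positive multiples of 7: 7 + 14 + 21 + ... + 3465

Factor out 7: = 7(1 + 2 + ... + 495) = 7 × n(n+1)/2
= 7 × 495×496/2
= 7 × 122760
= 859320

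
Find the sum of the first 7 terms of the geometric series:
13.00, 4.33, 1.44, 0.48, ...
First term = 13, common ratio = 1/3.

Sₙ = a(1 - rⁿ) / (1 - r)
S_7 = 13(1 - (1/3)^7) / (1 - (1/3))
S_7 = 13(1 - (1/2187)) / (2/3)
S_7 = 14209/729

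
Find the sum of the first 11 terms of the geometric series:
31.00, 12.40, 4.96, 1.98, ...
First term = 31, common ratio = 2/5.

Sₙ = a(1 - rⁿ) / (1 - r)
S_11 = 31(1 - (2/5)^11) / (1 - (2/5))
S_11 = 31(1 - (2048/48828125)) / (3/5)
S_11 = 504536129/9765625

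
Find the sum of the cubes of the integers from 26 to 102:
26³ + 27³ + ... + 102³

Use ∑_{k=1}^{n} k³ = [n(n+1)/2]², then subtract the first 25 terms.
∑_{k=1}^{102} k³ = [102×103/2]² = 5253² = 27594009
∑_{k=1}^{25} k³ = [25×26/2]² = 325² = 105625
∑_{k=26}^{102} k³ = 27594009 - 105625 = 27488384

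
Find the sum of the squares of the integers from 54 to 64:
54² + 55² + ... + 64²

Use ∑_{k=1}^{n} k² = n(n+1)(2n+1)/6, then subtract the first 53 terms.
∑_{k=1}^{64} k² = 64×65×129/6 = 89440
∑_{k=1}^{53} k² = 53×54×107/6 = 51039
∑_{k=54}^{64} k² = 89440 - 51039 = 38401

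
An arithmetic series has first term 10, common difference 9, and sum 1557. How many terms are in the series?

Using S = n/2 × [2a + (n-1)d]
1557 = n/2 × [2(10) + (n-1)(9)]
1557 = n/2 × [20 + 9n - 9]
3114 = n × [11 + 9n]
9n² + (11)n - 3114 = 0
Discriminant: Δ = (11)² - 4(9)(-3114) = 121 + 112104 = 112225
√Δ = 335
n = [-(11) + √Δ] / (2·9) = (-11 + 335) / 18 = 324 / 18 = 18
(The negative root is discarded since n must be a positive integer.)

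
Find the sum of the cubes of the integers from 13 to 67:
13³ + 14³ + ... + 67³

Use ∑_{k=1}^{n} k³ = [n(n+1)/2]², then subtract the first 12 terms.
∑_{k=1}^{67} k³ = [67×68/2]² = 2278² = 5189284
∑_{k=1}^{12} k³ = [12×13/2]² = 78² = 6084
∑_{k=13}^{67} k³ = 5189284 - 6084 = 5183200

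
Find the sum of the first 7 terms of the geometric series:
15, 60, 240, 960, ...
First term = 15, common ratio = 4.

Sₙ = a(1 - rⁿ) / (1 - r)
S_7 = 15(1 - 4^7) / (1 - 4)
S_7 = 15(1 - 16384) / (-3)
S_7 = 81915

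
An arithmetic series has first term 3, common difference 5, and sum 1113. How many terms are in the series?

Using S = n/2 × [2a + (n-1)d]
1113 = n/2 × [2(3) + (n-1)(5)]
1113 = n/2 × [6 + 5n - 5]
2226 = n × [1 + 5n]
5n² + (1)n - 2226 = 0
Discriminant: Δ = (1)² - 4(5)(-2226) = 1 + 44520 = 44521
√Δ = 211
n = [-(1) + √Δ] / (2·5) = (-1 + 211) / 10 = 210 / 10 = 21
(The negative root is discarded since n must be a positive integer.)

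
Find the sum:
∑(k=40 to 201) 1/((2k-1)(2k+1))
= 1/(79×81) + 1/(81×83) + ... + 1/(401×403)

Partial fractions: 1/((2k-1)(2k+1)) = (1/2)[1/(2k-1) - 1/(2k+1)]
The series telescopes:
= (1/2)[1/79 - 1/403]
= 162/31837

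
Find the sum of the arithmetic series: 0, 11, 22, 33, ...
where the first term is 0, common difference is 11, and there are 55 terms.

Sₙ = n/2 × (first + last)
Last term = a + (n-1)d = 0 + (55-1)×11 = 594
S_55 = 55/2 × (0 + 594)
S_55 = 55/2 × 594 = 16335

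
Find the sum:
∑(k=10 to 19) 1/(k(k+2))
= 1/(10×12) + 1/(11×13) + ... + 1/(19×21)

Partial fractions: 1/(k(k+2)) = (1/2)[1/k - 1/(k+2)]
Telescoping leaves the first two and last two terms:
= (1/2)[1/10 + 1/11 - 1/20 - 1/21]
= 431/9240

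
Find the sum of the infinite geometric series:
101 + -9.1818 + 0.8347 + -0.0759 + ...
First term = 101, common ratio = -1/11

For |r| < 1, S = a / (1 - r)
S = 101 / (1 - (-1/11))
S = 101 / (12/11)
S = 1111/12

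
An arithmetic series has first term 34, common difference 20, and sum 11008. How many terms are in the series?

Using S = n/2 × [2a + (n-1)d]
11008 = n/2 × [2(34) + (n-1)(20)]
11008 = n/2 × [68 + 20n - 20]
22016 = n × [48 + 20n]
20n² + (48)n - 22016 = 0
Discriminant: Δ = (48)² - 4(20)(-22016) = 2304 + 1761280 = 1763584
√Δ = 1328
n = [-(48) + √Δ] / (2·20) = (-48 + 1328) / 40 = 1280 / 40 = 32
(The negative root is discarded since n must be a positive integer.)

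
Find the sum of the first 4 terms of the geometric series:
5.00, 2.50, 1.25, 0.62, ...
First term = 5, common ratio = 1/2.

Sₙ = a(1 - rⁿ) / (1 - r)
S_4 = 5(1 - (1/2)^4) / (1 - (1/2))
S_4 = 5(1 - (1/16)) / (1/2)
S_4 = 75/8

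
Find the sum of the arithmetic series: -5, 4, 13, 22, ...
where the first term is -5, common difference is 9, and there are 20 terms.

Sₙ = n/2 × (first + last)
Last term = a + (n-1)d = -5 + (20-1)×9 = 166
S_20 = 20/2 × (-5 + 166)
S_20 = 20/2 × 161 = 1610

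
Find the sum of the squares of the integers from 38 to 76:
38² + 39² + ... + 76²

Use ∑_{k=1}^{n} k² = n(n+1)(2n+1)/6, then subtract the first 37 terms.
∑_{k=1}^{76} k² = 76×77×153/6 = 149226
∑_{k=1}^{37} k² = 37×38×75/6 = 17575
∑_{k=38}^{76} k² = 149226 - 17575 = 131651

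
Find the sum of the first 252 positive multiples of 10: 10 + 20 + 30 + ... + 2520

Factor out 10: = 10(1 + 2 + ... + 252) = 10 × n(n+1)/2
= 10 × 252×253/2
= 10 × 31878
= 318780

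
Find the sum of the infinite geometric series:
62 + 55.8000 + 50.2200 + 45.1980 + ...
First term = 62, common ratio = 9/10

For |r| < 1, S = a / (1 - r)
S = 62 / (1 - (9/10))
S = 62 / (1/10)
S = 620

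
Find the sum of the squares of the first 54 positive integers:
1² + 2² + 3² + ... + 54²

Formula: ∑k² = n(n+1)(2n+1)/6
= 54×55×109/6
= 323730/6
= 53955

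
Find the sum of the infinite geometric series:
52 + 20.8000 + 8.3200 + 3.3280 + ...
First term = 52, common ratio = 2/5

For |r| < 1, S = a / (1 - r)
S = 52 / (1 - (2/5))
S = 52 / (3/5)
S = 260/3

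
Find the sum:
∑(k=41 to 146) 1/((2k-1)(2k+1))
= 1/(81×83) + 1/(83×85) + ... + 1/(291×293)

Partial fractions: 1/((2k-1)(2k+1)) = (1/2)[1/(2k-1) - 1/(2k+1)]
The series telescopes:
= (1/2)[1/81 - 1/293]
= 106/23733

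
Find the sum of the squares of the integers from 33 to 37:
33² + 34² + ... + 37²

Use ∑_{k=1}^{n} k² = n(n+1)(2n+1)/6, then subtract the first 32 terms.
∑_{k=1}^{37} k² = 37×38×75/6 = 17575
∑_{k=1}^{32} k² = 32×33×65/6 = 11440
∑_{k=33}^{37} k² = 17575 - 11440 = 6135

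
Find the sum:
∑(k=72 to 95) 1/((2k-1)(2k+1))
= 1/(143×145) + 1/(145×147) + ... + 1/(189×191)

Partial fractions: 1/((2k-1)(2k+1)) = (1/2)[1/(2k-1) - 1/(2k+1)]
The series telescopes:
= (1/2)[1/143 - 1/191]
= 24/27313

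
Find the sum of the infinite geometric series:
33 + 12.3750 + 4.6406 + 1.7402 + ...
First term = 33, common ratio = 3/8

For |r| < 1, S = a / (1 - r)
S = 33 / (1 - (3/8))
S = 33 / (5/8)
S = 264/5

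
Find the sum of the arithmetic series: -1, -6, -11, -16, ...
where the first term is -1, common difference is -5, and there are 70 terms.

Sₙ = n/2 × (first + last)
Last term = a + (n-1)d = -1 + (70-1)×(-5) = -346
S_70 = 70/2 × (-1 + (-346))
S_70 = 70/2 × (-347) = -12145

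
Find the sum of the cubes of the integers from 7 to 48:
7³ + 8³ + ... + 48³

Use ∑_{k=1}^{n} k³ = [n(n+1)/2]², then subtract the first 6 terms.
∑_{k=1}^{48} k³ = [48×49/2]² = 1176² = 1382976
∑_{k=1}^{6} k³ = [6×7/2]² = 21² = 441
∑_{k=7}^{48} k³ = 1382976 - 441 = 1382535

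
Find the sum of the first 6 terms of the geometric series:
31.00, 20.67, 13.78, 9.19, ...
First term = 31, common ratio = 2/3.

Sₙ = a(1 - rⁿ) / (1 - r)
S_6 = 31(1 - (2/3)^6) / (1 - (2/3))
S_6 = 31(1 - (64/729)) / (1/3)
S_6 = 20615/243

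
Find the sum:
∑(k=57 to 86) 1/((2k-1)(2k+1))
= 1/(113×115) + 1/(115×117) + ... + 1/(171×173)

Partial fractions: 1/((2k-1)(2k+1)) = (1/2)[1/(2k-1) - 1/(2k+1)]
The series telescopes:
= (1/2)[1/113 - 1/173]
= 30/19549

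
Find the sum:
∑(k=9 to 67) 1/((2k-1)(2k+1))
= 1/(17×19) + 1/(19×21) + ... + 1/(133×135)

Partial fractions: 1/((2k-1)(2k+1)) = (1/2)[1/(2k-1) - 1/(2k+1)]
The series telescopes:
= (1/2)[1/17 - 1/135]
= 59/2295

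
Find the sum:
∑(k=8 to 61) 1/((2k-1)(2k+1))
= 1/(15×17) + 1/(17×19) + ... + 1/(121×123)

Partial fractions: 1/((2k-1)(2k+1)) = (1/2)[1/(2k-1) - 1/(2k+1)]
The series telescopes:
= (1/2)[1/15 - 1/123]
= 6/205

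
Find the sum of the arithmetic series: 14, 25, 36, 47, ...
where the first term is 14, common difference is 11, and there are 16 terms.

Sₙ = n/2 × (first + last)
Last term = a + (n-1)d = 14 + (16-1)×11 = 179
S_16 = 16/2 × (14 + 179)
S_16 = 16/2 × 193 = 1544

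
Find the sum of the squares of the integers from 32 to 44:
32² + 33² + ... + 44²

Use ∑_{k=1}^{n} k² = n(n+1)(2n+1)/6, then subtract the first 31 terms.
∑_{k=1}^{44} k² = 44×45×89/6 = 29370
∑_{k=1}^{31} k² = 31×32×63/6 = 10416
∑_{k=32}^{44} k² = 29370 - 10416 = 18954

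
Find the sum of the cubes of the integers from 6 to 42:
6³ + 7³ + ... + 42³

Use ∑_{k=1}^{n} k³ = [n(n+1)/2]², then subtract the first 5 terms.
∑_{k=1}^{42} k³ = [42×43/2]² = 903² = 815409
∑_{k=1}^{5} k³ = [5×6/2]² = 15² = 225
∑_{k=6}^{42} k³ = 815409 - 225 = 815184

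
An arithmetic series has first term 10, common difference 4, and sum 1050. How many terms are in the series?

Using S = n/2 × [2a + (n-1)d]
1050 = n/2 × [2(10) + (n-1)(4)]
1050 = n/2 × [20 + 4n - 4]
2100 = n × [16 + 4n]
4n² + (16)n - 2100 = 0
Discriminant: Δ = (16)² - 4(4)(-2100) = 256 + 33600 = 33856
√Δ = 184
n = [-(16) + √Δ] / (2·4) = (-16 + 184) / 8 = 168 / 8 = 21
(The negative root is discarded since n must be a positive integer.)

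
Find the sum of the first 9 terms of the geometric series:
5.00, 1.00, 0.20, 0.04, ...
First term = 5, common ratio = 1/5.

Sₙ = a(1 - rⁿ) / (1 - r)
S_9 = 5(1 - (1/5)^9) / (1 - (1/5))
S_9 = 5(1 - (1/1953125)) / (4/5)
S_9 = 488281/78125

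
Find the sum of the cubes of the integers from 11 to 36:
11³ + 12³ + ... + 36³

Use ∑_{k=1}^{n} k³ = [n(n+1)/2]², then subtract the first 10 terms.
∑_{k=1}^{36} k³ = [36×37/2]² = 666² = 443556
∑_{k=1}^{10} k³ = [10×11/2]² = 55² = 3025
∑_{k=11}^{36} k³ = 443556 - 3025 = 440531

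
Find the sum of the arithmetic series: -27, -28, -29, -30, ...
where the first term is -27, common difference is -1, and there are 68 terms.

Sₙ = n/2 × (first + last)
Last term = a + (n-1)d = -27 + (68-1)×(-1) = -94
S_68 = 68/2 × (-27 + (-94))
S_68 = 68/2 × (-121) = -4114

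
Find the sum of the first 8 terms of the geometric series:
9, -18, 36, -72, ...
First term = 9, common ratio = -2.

Sₙ = a(1 - rⁿ) / (1 - r)
S_8 = 9(1 - (-2)^8) / (1 - (-2))
S_8 = 9(1 - 256) / (3)
S_8 = -765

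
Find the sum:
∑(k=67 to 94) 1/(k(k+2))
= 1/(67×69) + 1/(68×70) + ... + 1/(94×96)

Partial fractions: 1/(k(k+2)) = (1/2)[1/k - 1/(k+2)]
Telescoping leaves the first two and last two terms:
= (1/2)[1/67 + 1/68 - 1/95 - 1/96]
= 90251/20775360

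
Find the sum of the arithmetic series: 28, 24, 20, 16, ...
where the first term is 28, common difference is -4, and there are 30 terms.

Sₙ = n/2 × (first + last)
Last term = a + (n-1)d = 28 + (30-1)×(-4) = -88
S_30 = 30/2 × (28 + (-88))
S_30 = 30/2 × (-60) = -900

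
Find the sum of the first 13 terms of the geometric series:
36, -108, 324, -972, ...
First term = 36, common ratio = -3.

Sₙ = a(1 - rⁿ) / (1 - r)
S_13 = 36(1 - (-3)^13) / (1 - (-3))
S_13 = 36(1 - (-1594323)) / (4)
S_13 = 14348916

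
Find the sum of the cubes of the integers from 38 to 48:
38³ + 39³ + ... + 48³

Use ∑_{k=1}^{n} k³ = [n(n+1)/2]², then subtract the first 37 terms.
∑_{k=1}^{48} k³ = [48×49/2]² = 1176² = 1382976
∑_{k=1}^{37} k³ = [37×38/2]² = 703² = 494209
∑_{k=38}^{48} k³ = 1382976 - 494209 = 888767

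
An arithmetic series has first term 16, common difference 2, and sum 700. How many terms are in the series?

Using S = n/2 × [2a + (n-1)d]
700 = n/2 × [2(16) + (n-1)(2)]
700 = n/2 × [32 + 2n - 2]
1400 = n × [30 + 2n]
2n² + (30)n - 1400 = 0
Discriminant: Δ = (30)² - 4(2)(-1400) = 900 + 11200 = 12100
√Δ = 110
n = [-(30) + √Δ] / (2·2) = (-30 + 110) / 4 = 80 / 4 = 20
(The negative root is discarded since n must be a positive integer.)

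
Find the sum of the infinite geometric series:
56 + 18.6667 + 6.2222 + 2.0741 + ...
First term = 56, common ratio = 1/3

For |r| < 1, S = a / (1 - r)
S = 56 / (1 - (1/3))
S = 56 / (2/3)
S = 84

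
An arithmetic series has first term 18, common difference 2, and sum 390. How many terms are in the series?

Using S = n/2 × [2a + (n-1)d]
390 = n/2 × [2(18) + (n-1)(2)]
390 = n/2 × [36 + 2n - 2]
780 = n × [34 + 2n]
2n² + (34)n - 780 = 0
Discriminant: Δ = (34)² - 4(2)(-780) = 1156 + 6240 = 7396
√Δ = 86
n = [-(34) + √Δ] / (2·2) = (-34 + 86) / 4 = 52 / 4 = 13
(The negative root is discarded since n must be a positive integer.)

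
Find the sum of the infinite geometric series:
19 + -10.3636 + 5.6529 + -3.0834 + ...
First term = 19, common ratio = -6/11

For |r| < 1, S = a / (1 - r)
S = 19 / (1 - (-6/11))
S = 19 / (17/11)
S = 209/17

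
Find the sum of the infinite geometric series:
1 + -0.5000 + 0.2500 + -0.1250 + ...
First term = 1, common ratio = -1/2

For |r| < 1, S = a / (1 - r)
S = 1 / (1 - (-1/2))
S = 1 / (3/2)
S = 2/3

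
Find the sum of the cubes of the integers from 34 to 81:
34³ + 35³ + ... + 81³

Use ∑_{k=1}^{n} k³ = [n(n+1)/2]², then subtract the first 33 terms.
∑_{k=1}^{81} k³ = [81×82/2]² = 3321² = 11029041
∑_{k=1}^{33} k³ = [33×34/2]² = 561² = 314721
∑_{k=34}^{81} k³ = 11029041 - 314721 = 10714320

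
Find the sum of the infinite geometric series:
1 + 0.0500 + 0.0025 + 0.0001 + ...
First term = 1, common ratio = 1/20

For |r| < 1, S = a / (1 - r)
S = 1 / (1 - (1/20))
S = 1 / (19/20)
S = 20/19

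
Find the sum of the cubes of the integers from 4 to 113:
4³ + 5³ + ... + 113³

Use ∑_{k=1}^{n} k³ = [n(n+1)/2]², then subtract the first 3 terms.
∑_{k=1}^{113} k³ = [113×114/2]² = 6441² = 41486481
∑_{k=1}^{3} k³ = [3×4/2]² = 6² = 36
∑_{k=4}^{113} k³ = 41486481 - 36 = 41486445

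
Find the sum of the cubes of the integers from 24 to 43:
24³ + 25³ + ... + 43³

Use ∑_{k=1}^{n} k³ = [n(n+1)/2]², then subtract the first 23 terms.
∑_{k=1}^{43} k³ = [43×44/2]² = 946² = 894916
∑_{k=1}^{23} k³ = [23×24/2]² = 276² = 76176
∑_{k=24}^{43} k³ = 894916 - 76176 = 818740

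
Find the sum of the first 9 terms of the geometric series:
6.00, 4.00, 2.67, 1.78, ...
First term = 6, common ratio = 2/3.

Sₙ = a(1 - rⁿ) / (1 - r)
S_9 = 6(1 - (2/3)^9) / (1 - (2/3))
S_9 = 6(1 - (512/19683)) / (1/3)
S_9 = 38342/2187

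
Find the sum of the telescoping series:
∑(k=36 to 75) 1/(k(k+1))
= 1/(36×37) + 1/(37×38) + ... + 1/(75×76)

Partial fractions: 1/(k(k+1)) = 1/k - 1/(k+1)
The series telescopes:
= (1/36 - 1/37) + (1/37 - 1/38) + ... + (1/75 - 1/76)
= 1/36 - 1/76
= 5/342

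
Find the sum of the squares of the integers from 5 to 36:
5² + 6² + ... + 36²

Use ∑_{k=1}^{n} k² = n(n+1)(2n+1)/6, then subtract the first 4 terms.
∑_{k=1}^{36} k² = 36×37×73/6 = 16206
∑_{k=1}^{4} k² = 4×5×9/6 = 30
∑_{k=5}^{36} k² = 16206 - 30 = 16176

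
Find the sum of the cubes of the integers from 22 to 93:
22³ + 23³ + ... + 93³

Use ∑_{k=1}^{n} k³ = [n(n+1)/2]², then subtract the first 21 terms.
∑_{k=1}^{93} k³ = [93×94/2]² = 4371² = 19105641
∑_{k=1}^{21} k³ = [21×22/2]² = 231² = 53361
∑_{k=22}^{93} k³ = 19105641 - 53361 = 19052280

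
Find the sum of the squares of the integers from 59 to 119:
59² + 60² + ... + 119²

Use ∑_{k=1}^{n} k² = n(n+1)(2n+1)/6, then subtract the first 58 terms.
∑_{k=1}^{119} k² = 119×120×239/6 = 568820
∑_{k=1}^{58} k² = 58×59×117/6 = 66729
∑_{k=59}^{119} k² = 568820 - 66729 = 502091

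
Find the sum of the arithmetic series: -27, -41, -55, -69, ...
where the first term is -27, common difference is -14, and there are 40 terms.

Sₙ = n/2 × (first + last)
Last term = a + (n-1)d = -27 + (40-1)×(-14) = -573
S_40 = 40/2 × (-27 + (-573))
S_40 = 40/2 × (-600) = -12000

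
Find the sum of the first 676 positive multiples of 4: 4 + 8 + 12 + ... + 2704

Factor out 4: = 4(1 + 2 + ... + 676) = 4 × n(n+1)/2
= 4 × 676×677/2
= 4 × 228826
= 915304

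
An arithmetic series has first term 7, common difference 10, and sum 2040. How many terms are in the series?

Using S = n/2 × [2a + (n-1)d]
2040 = n/2 × [2(7) + (n-1)(10)]
2040 = n/2 × [14 + 10n - 10]
4080 = n × [4 + 10n]
10n² + (4)n - 4080 = 0
Discriminant: Δ = (4)² - 4(10)(-4080) = 16 + 163200 = 163216
√Δ = 404
n = [-(4) + √Δ] / (2·10) = (-4 + 404) / 20 = 400 / 20 = 20
(The negative root is discarded since n must be a positive integer.)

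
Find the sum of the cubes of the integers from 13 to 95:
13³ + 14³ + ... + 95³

Use ∑_{k=1}^{n} k³ = [n(n+1)/2]², then subtract the first 12 terms.
∑_{k=1}^{95} k³ = [95×96/2]² = 4560² = 20793600
∑_{k=1}^{12} k³ = [12×13/2]² = 78² = 6084
∑_{k=13}^{95} k³ = 20793600 - 6084 = 20787516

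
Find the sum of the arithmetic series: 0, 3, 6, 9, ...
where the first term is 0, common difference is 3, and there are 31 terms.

Sₙ = n/2 × (first + last)
Last term = a + (n-1)d = 0 + (31-1)×3 = 90
S_31 = 31/2 × (0 + 90)
S_31 = 31/2 × 90 = 1395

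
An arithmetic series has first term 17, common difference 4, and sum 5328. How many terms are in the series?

Using S = n/2 × [2a + (n-1)d]
5328 = n/2 × [2(17) + (n-1)(4)]
5328 = n/2 × [34 + 4n - 4]
10656 = n × [30 + 4n]
4n² + (30)n - 10656 = 0
Discriminant: Δ = (30)² - 4(4)(-10656) = 900 + 170496 = 171396
√Δ = 414
n = [-(30) + √Δ] / (2·4) = (-30 + 414) / 8 = 384 / 8 = 48
(The negative root is discarded since n must be a positive integer.)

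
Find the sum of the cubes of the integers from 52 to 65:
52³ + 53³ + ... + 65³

Use ∑_{k=1}^{n} k³ = [n(n+1)/2]², then subtract the first 51 terms.
∑_{k=1}^{65} k³ = [65×66/2]² = 2145² = 4601025
∑_{k=1}^{51} k³ = [51×52/2]² = 1326² = 1758276
∑_{k=52}^{65} k³ = 4601025 - 1758276 = 2842749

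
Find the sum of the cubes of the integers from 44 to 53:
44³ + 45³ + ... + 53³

Use ∑_{k=1}^{n} k³ = [n(n+1)/2]², then subtract the first 43 terms.
∑_{k=1}^{53} k³ = [53×54/2]² = 1431² = 2047761
∑_{k=1}^{43} k³ = [43×44/2]² = 946² = 894916
∑_{k=44}^{53} k³ = 2047761 - 894916 = 1152845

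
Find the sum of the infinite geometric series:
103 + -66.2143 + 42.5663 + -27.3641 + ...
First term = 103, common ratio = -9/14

For |r| < 1, S = a / (1 - r)
S = 103 / (1 - (-9/14))
S = 103 / (23/14)
S = 1442/23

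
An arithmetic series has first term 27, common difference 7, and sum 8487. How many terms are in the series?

Using S = n/2 × [2a + (n-1)d]
8487 = n/2 × [2(27) + (n-1)(7)]
8487 = n/2 × [54 + 7n - 7]
16974 = n × [47 + 7n]
7n² + (47)n - 16974 = 0
Discriminant: Δ = (47)² - 4(7)(-16974) = 2209 + 475272 = 477481
√Δ = 691
n = [-(47) + √Δ] / (2·7) = (-47 + 691) / 14 = 644 / 14 = 46
(The negative root is discarded since n must be a positive integer.)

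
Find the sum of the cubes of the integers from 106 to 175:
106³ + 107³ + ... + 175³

Use ∑_{k=1}^{n} k³ = [n(n+1)/2]², then subtract the first 105 terms.
∑_{k=1}^{175} k³ = [175×176/2]² = 15400² = 237160000
∑_{k=1}^{105} k³ = [105×106/2]² = 5565² = 30969225
∑_{k=106}^{175} k³ = 237160000 - 30969225 = 206190775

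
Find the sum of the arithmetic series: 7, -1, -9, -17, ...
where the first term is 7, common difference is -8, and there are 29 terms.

Sₙ = n/2 × (first + last)
Last term = a + (n-1)d = 7 + (29-1)×(-8) = -217
S_29 = 29/2 × (7 + (-217))
S_29 = 29/2 × (-210) = -3045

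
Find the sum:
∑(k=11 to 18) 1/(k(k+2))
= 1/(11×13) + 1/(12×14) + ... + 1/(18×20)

Partial fractions: 1/(k(k+2)) = (1/2)[1/k - 1/(k+2)]
Telescoping leaves the first two and last two terms:
= (1/2)[1/11 + 1/12 - 1/19 - 1/20]
= 449/12540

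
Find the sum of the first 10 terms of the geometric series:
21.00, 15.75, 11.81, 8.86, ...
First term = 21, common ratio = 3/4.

Sₙ = a(1 - rⁿ) / (1 - r)
S_10 = 21(1 - (3/4)^10) / (1 - (3/4))
S_10 = 21(1 - (59049/1048576)) / (1/4)
S_10 = 20780067/262144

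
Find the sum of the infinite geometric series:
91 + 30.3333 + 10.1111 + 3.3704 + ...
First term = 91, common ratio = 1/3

For |r| < 1, S = a / (1 - r)
S = 91 / (1 - (1/3))
S = 91 / (2/3)
S = 273/2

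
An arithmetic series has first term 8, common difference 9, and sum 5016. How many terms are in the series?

Using S = n/2 × [2a + (n-1)d]
5016 = n/2 × [2(8) + (n-1)(9)]
5016 = n/2 × [16 + 9n - 9]
10032 = n × [7 + 9n]
9n² + (7)n - 10032 = 0
Discriminant: Δ = (7)² - 4(9)(-10032) = 49 + 361152 = 361201
√Δ = 601
n = [-(7) + √Δ] / (2·9) = (-7 + 601) / 18 = 594 / 18 = 33
(The negative root is discarded since n must be a positive integer.)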